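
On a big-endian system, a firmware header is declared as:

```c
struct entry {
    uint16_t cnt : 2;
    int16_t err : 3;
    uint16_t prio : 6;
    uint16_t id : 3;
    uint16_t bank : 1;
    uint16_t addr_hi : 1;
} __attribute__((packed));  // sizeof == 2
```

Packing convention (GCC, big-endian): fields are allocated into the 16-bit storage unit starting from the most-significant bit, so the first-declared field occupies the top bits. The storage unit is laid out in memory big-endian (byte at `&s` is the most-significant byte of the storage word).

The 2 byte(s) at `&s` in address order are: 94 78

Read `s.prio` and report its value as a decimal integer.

35

[0]=0x94 [1]=0x78 (big-endian) → word 0x9478
cnt:2 @ bit 14 → (0x9478>>14)&0x3 = 0x2
err:3 @ bit 11 → (0x9478>>11)&0x7 = 0x2
prio:6 @ bit 5 → (0x9478>>5)&0x3f = 0x23  ←
id:3 @ bit 2 → (0x9478>>2)&0x7 = 0x6
bank:1 @ bit 1 → (0x9478>>1)&0x1 = 0x0
addr_hi:1 @ bit 0 → (0x9478>>0)&0x1 = 0x0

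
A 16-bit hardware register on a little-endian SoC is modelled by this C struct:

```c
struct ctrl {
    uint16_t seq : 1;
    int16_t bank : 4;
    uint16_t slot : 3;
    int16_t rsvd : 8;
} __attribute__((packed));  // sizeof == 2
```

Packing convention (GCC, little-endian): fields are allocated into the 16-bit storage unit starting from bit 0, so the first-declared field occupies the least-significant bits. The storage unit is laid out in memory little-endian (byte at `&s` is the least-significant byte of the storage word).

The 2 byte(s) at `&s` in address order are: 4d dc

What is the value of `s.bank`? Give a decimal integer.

[0]=0x4d [1]=0xdc (little-endian) → word 0xdc4d
seq:1 @ bit 0 → (0xdc4d>>0)&0x1 = 0x1
bank:4 @ bit 1 → (0xdc4d>>1)&0xf = 0x6  ←
slot:3 @ bit 5 → (0xdc4d>>5)&0x7 = 0x2
rsvd:8 @ bit 8 → (0xdc4d>>8)&0xff = 0xdc
bank signed 4b, MSB=0: value = 6

6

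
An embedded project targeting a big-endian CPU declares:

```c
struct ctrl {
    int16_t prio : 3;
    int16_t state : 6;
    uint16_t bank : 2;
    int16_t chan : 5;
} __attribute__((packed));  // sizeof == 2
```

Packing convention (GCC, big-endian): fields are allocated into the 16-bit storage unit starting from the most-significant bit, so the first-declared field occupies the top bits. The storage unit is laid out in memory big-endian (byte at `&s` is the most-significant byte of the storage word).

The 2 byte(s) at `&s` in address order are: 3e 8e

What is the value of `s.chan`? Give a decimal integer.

14

[0]=0x3e [1]=0x8e (big-endian) → word 0x3e8e
prio [13+:3] = (word>>13) & 0x7 = 1
state [7+:6] = (word>>7) & 0x3f = 61
bank [5+:2] = (word>>5) & 0x3 = 0
chan [0+:5] = (word>>0) & 0x1f = 14  ←
chan signed 5b, MSB=0: value = 14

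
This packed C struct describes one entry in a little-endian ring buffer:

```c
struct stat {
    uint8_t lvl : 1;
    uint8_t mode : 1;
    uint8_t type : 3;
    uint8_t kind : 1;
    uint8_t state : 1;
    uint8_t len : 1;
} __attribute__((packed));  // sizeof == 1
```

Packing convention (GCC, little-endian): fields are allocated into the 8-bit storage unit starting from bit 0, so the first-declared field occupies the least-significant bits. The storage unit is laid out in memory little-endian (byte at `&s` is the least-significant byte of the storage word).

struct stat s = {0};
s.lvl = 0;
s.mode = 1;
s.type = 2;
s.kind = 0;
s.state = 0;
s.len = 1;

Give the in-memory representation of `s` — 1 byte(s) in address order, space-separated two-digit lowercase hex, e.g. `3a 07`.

8a

[0+:1] lvl=0 & 0x1 = 0x0; word=0x00
[1+:1] mode=1 & 0x1 = 0x1; word=0x02
[2+:3] type=2 & 0x7 = 0x2; word=0x0a
[5+:1] kind=0 & 0x1 = 0x0; word=0x0a
[6+:1] state=0 & 0x1 = 0x0; word=0x0a
[7+:1] len=1 & 0x1 = 0x1; word=0x8a
word = 0x8a → little-endian bytes:
  [0]=0x8a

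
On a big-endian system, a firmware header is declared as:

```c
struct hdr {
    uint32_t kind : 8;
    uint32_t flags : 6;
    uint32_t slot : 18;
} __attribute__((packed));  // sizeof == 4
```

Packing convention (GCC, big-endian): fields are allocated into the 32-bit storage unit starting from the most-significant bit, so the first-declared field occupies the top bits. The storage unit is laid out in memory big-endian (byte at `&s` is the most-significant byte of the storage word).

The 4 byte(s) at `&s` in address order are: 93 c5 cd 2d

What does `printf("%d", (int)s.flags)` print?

49

[0]=0x93 [1]=0xc5 [2]=0xcd [3]=0x2d (big-endian) → word 0x93c5cd2d
kind [24+:8] = (word>>24) & 0xff = 147
flags [18+:6] = (word>>18) & 0x3f = 49  ←
slot [0+:18] = (word>>0) & 0x3ffff = 118061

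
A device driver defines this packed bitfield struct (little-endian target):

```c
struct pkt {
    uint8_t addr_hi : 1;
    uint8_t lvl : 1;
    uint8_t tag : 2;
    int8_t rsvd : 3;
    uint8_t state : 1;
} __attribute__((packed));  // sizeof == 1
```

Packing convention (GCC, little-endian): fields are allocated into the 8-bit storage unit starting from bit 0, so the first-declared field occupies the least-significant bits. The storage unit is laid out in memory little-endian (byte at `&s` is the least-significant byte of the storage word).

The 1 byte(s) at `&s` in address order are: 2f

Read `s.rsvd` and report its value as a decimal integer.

2

[0]=0x2f (little-endian) → word 0x2f
addr_hi:1 @ bit 0 → (0x2f>>0)&0x1 = 0x1
lvl:1 @ bit 1 → (0x2f>>1)&0x1 = 0x1
tag:2 @ bit 2 → (0x2f>>2)&0x3 = 0x3
rsvd:3 @ bit 4 → (0x2f>>4)&0x7 = 0x2  ←
state:1 @ bit 7 → (0x2f>>7)&0x1 = 0x0
rsvd signed 3b, MSB=0: value = 2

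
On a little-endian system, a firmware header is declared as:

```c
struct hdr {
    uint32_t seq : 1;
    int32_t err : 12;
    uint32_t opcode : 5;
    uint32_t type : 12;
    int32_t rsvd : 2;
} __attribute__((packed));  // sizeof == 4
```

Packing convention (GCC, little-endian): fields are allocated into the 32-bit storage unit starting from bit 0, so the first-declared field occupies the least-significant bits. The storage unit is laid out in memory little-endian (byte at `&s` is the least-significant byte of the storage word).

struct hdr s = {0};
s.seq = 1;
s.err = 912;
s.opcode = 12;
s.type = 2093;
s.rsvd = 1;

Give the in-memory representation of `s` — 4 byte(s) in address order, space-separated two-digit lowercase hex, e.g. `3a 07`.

21 87 b5 60

[0+:1] seq=1 & 0x1 = 0x1; word=0x00000001
[1+:12] err=912 & 0xfff = 0x390; word=0x00000721
[13+:5] opcode=12 & 0x1f = 0xc; word=0x00018721
[18+:12] type=2093 & 0xfff = 0x82d; word=0x20b58721
[30+:2] rsvd=1 & 0x3 = 0x1; word=0x60b58721
word = 0x60b58721 → little-endian bytes:
  [0]=0x21  [1]=0x87  [2]=0xb5  [3]=0x60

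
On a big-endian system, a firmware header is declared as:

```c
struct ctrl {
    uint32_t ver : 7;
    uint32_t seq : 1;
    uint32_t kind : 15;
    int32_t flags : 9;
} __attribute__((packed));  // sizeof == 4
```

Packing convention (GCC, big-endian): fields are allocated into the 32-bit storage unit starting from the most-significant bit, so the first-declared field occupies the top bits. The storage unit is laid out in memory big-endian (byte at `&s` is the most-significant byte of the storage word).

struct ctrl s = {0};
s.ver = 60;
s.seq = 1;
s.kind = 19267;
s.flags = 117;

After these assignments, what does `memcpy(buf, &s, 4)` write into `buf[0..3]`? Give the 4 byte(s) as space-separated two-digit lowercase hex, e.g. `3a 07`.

ver:7 = 60 → 0x3c << 25 → word 0x78000000
seq:1 = 1 → 0x1 << 24 → word 0x79000000
kind:15 = 19267 → 0x4b43 << 9 → word 0x79968600
flags:9 = 117 → 0x75 << 0 → word 0x79968675
word = 0x79968675 → big-endian bytes:
  [0]=0x79  [1]=0x96  [2]=0x86  [3]=0x75

79 96 86 75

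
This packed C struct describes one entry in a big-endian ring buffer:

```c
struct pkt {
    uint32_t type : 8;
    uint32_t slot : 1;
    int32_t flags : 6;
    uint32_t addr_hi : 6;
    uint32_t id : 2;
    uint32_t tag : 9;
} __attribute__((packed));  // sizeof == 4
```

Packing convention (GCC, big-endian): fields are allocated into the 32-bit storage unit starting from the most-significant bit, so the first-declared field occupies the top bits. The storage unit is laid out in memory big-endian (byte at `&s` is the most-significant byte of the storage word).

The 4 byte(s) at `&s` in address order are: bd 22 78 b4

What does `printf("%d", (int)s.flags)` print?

[0]=0xbd [1]=0x22 [2]=0x78 [3]=0xb4 (big-endian) → word 0xbd2278b4
type:8 @ bit 24 → (0xbd2278b4>>24)&0xff = 0xbd
slot:1 @ bit 23 → (0xbd2278b4>>23)&0x1 = 0x0
flags:6 @ bit 17 → (0xbd2278b4>>17)&0x3f = 0x11  ←
addr_hi:6 @ bit 11 → (0xbd2278b4>>11)&0x3f = 0xf
id:2 @ bit 9 → (0xbd2278b4>>9)&0x3 = 0x0
tag:9 @ bit 0 → (0xbd2278b4>>0)&0x1ff = 0xb4
flags signed 6b, MSB=0: value = 17

17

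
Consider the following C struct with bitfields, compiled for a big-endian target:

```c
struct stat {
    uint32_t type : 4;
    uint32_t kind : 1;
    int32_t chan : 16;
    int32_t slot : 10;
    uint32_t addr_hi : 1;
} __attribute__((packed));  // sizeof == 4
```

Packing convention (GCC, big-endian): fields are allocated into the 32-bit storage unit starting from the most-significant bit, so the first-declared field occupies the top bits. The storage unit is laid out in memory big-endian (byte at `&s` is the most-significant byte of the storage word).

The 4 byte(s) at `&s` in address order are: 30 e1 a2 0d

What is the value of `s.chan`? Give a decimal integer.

[0]=0x30 [1]=0xe1 [2]=0xa2 [3]=0x0d (big-endian) → word 0x30e1a20d
type [28+:4] = (word>>28) & 0xf = 3
kind [27+:1] = (word>>27) & 0x1 = 0
chan [11+:16] = (word>>11) & 0xffff = 7220  ←
slot [1+:10] = (word>>1) & 0x3ff = 262
addr_hi [0+:1] = (word>>0) & 0x1 = 1
chan signed 16b, MSB=0: value = 7220

7220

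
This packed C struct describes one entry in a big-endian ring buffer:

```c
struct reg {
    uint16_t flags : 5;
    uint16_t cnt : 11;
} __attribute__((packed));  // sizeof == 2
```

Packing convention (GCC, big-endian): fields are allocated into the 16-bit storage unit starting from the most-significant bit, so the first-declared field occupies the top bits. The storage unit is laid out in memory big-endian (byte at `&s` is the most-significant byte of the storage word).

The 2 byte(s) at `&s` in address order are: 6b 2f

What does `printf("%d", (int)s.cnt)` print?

815

[0]=0x6b [1]=0x2f (big-endian) → word 0x6b2f
flags [11+:5] = (word>>11) & 0x1f = 13
cnt [0+:11] = (word>>0) & 0x7ff = 815  ←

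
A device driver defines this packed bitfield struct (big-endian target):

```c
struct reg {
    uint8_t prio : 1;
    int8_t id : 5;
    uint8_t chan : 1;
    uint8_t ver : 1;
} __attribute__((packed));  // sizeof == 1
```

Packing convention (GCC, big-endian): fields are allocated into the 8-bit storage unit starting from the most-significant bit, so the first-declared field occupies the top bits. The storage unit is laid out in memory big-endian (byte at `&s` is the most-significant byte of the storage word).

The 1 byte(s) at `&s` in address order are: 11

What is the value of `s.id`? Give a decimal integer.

[0]=0x11 (big-endian) → word 0x11
prio [7+:1] = (word>>7) & 0x1 = 0
id [2+:5] = (word>>2) & 0x1f = 4  ←
chan [1+:1] = (word>>1) & 0x1 = 0
ver [0+:1] = (word>>0) & 0x1 = 1
id signed 5b, MSB=0: value = 4

4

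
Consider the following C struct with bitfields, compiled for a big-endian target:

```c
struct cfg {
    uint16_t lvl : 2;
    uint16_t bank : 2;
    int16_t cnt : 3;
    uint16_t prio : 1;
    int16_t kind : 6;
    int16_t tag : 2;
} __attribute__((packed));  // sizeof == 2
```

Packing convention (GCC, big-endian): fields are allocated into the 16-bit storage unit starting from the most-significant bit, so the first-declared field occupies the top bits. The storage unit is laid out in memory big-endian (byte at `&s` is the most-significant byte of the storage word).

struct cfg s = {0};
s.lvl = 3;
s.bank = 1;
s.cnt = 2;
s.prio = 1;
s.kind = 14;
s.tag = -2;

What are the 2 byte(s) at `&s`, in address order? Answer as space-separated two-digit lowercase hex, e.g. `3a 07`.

d5 3a

[14+:2] lvl=3 & 0x3 = 0x3; word=0xc000
[12+:2] bank=1 & 0x3 = 0x1; word=0xd000
[9+:3] cnt=2 & 0x7 = 0x2; word=0xd400
[8+:1] prio=1 & 0x1 = 0x1; word=0xd500
[2+:6] kind=14 & 0x3f = 0xe; word=0xd538
[0+:2] tag=-2 & 0x3 = 0x2; word=0xd53a
word = 0xd53a → big-endian bytes:
  [0]=0xd5  [1]=0x3a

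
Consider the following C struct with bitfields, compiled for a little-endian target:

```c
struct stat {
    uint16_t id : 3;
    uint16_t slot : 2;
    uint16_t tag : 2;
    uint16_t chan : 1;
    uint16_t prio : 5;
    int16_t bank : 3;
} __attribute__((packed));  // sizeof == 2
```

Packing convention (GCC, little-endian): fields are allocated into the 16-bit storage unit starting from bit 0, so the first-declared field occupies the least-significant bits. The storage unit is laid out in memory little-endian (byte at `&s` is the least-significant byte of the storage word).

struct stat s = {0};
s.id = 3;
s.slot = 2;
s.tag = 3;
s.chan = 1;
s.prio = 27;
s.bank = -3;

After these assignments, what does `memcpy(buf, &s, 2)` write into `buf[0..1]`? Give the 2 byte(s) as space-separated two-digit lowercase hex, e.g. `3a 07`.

f3 bb

id:3 = 3 → 0x3 << 0 → word 0x0003
slot:2 = 2 → 0x2 << 3 → word 0x0013
tag:2 = 3 → 0x3 << 5 → word 0x0073
chan:1 = 1 → 0x1 << 7 → word 0x00f3
prio:5 = 27 → 0x1b << 8 → word 0x1bf3
bank:3 = -3 → 0x5 << 13 → word 0xbbf3
word = 0xbbf3 → little-endian bytes:
  [0]=0xf3  [1]=0xbb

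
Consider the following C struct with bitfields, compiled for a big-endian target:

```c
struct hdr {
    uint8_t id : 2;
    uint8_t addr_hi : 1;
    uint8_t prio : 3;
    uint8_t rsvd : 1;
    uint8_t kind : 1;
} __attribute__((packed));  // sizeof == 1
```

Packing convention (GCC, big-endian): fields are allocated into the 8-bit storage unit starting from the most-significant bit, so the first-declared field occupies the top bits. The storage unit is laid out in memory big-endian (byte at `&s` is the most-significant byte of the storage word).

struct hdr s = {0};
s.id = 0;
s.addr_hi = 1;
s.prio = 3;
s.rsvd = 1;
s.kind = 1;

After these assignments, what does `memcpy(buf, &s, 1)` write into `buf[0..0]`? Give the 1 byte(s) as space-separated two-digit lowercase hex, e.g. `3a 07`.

2f

id (2b) val=0 bits=0x0 at bit 6: 0x00
addr_hi (1b) val=1 bits=0x1 at bit 5: 0x20
prio (3b) val=3 bits=0x3 at bit 2: 0x2c
rsvd (1b) val=1 bits=0x1 at bit 1: 0x2e
kind (1b) val=1 bits=0x1 at bit 0: 0x2f
word = 0x2f → big-endian bytes:
  [0]=0x2f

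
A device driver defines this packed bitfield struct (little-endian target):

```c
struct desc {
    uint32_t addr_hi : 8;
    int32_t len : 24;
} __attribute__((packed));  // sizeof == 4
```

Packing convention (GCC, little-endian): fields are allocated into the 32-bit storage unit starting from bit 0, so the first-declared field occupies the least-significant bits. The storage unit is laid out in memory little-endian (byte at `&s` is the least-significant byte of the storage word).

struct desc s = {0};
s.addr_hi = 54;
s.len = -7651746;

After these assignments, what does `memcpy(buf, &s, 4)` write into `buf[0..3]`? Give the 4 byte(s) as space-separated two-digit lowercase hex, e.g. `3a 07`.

addr_hi:8 = 54 → 0x36 << 0 → word 0x00000036
len:24 = -7651746 → 0x8b3e5e << 8 → word 0x8b3e5e36
word = 0x8b3e5e36 → little-endian bytes:
  [0]=0x36  [1]=0x5e  [2]=0x3e  [3]=0x8b

36 5e 3e 8b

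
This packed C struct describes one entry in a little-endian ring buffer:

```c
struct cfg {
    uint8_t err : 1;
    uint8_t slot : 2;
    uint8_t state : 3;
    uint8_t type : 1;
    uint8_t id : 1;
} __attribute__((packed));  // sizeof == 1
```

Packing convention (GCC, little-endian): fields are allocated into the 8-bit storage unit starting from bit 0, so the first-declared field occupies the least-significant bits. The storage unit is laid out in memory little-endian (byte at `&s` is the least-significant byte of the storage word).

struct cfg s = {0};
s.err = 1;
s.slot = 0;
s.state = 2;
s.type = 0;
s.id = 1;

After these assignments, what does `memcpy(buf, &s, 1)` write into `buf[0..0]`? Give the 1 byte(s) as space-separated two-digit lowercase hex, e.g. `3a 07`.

91

[0+:1] err=1 & 0x1 = 0x1; word=0x01
[1+:2] slot=0 & 0x3 = 0x0; word=0x01
[3+:3] state=2 & 0x7 = 0x2; word=0x11
[6+:1] type=0 & 0x1 = 0x0; word=0x11
[7+:1] id=1 & 0x1 = 0x1; word=0x91
word = 0x91 → little-endian bytes:
  [0]=0x91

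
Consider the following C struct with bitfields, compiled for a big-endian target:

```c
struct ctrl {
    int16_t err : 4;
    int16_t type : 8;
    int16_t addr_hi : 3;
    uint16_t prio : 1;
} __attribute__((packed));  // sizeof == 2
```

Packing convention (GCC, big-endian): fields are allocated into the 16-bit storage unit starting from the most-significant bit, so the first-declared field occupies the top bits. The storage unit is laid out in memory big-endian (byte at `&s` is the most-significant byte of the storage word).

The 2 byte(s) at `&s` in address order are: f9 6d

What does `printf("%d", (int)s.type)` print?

[0]=0xf9 [1]=0x6d (big-endian) → word 0xf96d
err [12+:4] = (word>>12) & 0xf = 15
type [4+:8] = (word>>4) & 0xff = 150  ←
addr_hi [1+:3] = (word>>1) & 0x7 = 6
prio [0+:1] = (word>>0) & 0x1 = 1
type signed 8b, MSB=1: 150 - 256 = -106

-106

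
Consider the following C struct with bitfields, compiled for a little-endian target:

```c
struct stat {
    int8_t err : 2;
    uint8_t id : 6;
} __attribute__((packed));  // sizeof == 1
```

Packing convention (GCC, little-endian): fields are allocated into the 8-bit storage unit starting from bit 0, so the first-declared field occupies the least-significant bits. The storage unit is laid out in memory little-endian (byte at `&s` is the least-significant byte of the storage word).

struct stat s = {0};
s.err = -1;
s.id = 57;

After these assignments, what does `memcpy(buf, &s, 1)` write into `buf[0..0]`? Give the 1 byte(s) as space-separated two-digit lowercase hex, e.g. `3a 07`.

err (2b) val=-1 bits=0x3 at bit 0: 0x03
id (6b) val=57 bits=0x39 at bit 2: 0xe7
word = 0xe7 → little-endian bytes:
  [0]=0xe7

e7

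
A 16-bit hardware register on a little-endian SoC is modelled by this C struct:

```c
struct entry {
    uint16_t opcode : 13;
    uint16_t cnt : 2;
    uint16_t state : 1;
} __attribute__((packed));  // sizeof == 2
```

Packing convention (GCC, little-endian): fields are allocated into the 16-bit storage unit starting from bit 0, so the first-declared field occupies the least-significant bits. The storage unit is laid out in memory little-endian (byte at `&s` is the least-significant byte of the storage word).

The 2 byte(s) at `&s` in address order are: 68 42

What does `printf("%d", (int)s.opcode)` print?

616

[0]=0x68 [1]=0x42 (little-endian) → word 0x4268
opcode [0+:13] = (word>>0) & 0x1fff = 616  ←
cnt [13+:2] = (word>>13) & 0x3 = 2
state [15+:1] = (word>>15) & 0x1 = 0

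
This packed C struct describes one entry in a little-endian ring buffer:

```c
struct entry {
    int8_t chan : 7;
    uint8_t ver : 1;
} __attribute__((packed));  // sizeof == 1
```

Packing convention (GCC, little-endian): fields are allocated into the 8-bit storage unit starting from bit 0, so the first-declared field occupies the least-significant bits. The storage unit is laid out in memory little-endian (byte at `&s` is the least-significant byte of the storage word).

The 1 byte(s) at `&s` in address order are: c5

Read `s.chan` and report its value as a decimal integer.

-59

[0]=0xc5 (little-endian) → word 0xc5
chan:7 @ bit 0 → (0xc5>>0)&0x7f = 0x45  ←
ver:1 @ bit 7 → (0xc5>>7)&0x1 = 0x1
chan signed 7b, MSB=1: 69 - 128 = -59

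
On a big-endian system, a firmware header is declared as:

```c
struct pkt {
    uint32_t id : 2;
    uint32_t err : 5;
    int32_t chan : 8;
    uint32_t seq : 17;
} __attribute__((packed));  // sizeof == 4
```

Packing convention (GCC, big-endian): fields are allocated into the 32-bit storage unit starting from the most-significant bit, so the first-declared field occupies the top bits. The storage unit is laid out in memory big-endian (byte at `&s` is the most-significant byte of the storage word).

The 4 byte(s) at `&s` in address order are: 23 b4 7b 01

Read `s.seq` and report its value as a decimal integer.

[0]=0x23 [1]=0xb4 [2]=0x7b [3]=0x01 (big-endian) → word 0x23b47b01
id:2 @ bit 30 → (0x23b47b01>>30)&0x3 = 0x0
err:5 @ bit 25 → (0x23b47b01>>25)&0x1f = 0x11
chan:8 @ bit 17 → (0x23b47b01>>17)&0xff = 0xda
seq:17 @ bit 0 → (0x23b47b01>>0)&0x1ffff = 0x7b01  ←

31489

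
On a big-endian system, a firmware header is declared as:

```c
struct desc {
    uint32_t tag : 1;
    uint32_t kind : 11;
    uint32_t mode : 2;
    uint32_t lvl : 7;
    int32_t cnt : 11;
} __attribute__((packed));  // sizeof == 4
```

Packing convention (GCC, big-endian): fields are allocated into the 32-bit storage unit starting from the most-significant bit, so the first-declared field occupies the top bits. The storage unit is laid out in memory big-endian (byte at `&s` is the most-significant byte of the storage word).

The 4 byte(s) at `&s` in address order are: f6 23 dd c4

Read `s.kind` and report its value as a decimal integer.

[0]=0xf6 [1]=0x23 [2]=0xdd [3]=0xc4 (big-endian) → word 0xf623ddc4
tag [31+:1] = (word>>31) & 0x1 = 1
kind [20+:11] = (word>>20) & 0x7ff = 1890  ←
mode [18+:2] = (word>>18) & 0x3 = 0
lvl [11+:7] = (word>>11) & 0x7f = 123
cnt [0+:11] = (word>>0) & 0x7ff = 1476

1890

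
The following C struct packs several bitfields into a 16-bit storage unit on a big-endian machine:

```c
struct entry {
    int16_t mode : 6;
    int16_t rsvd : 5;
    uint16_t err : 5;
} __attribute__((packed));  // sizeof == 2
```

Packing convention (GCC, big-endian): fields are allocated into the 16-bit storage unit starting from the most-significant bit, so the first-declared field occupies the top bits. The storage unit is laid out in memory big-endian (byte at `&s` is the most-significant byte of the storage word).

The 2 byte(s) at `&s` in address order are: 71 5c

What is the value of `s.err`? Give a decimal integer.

28

[0]=0x71 [1]=0x5c (big-endian) → word 0x715c
mode [10+:6] = (word>>10) & 0x3f = 28
rsvd [5+:5] = (word>>5) & 0x1f = 10
err [0+:5] = (word>>0) & 0x1f = 28  ←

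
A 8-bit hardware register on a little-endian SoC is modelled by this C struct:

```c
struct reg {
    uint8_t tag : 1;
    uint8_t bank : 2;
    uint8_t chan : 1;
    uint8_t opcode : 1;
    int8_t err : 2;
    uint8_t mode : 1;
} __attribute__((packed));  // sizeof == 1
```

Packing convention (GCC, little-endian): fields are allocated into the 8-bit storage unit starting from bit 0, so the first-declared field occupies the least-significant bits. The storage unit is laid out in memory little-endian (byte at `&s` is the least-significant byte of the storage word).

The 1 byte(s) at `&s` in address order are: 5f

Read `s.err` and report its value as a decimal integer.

-2

[0]=0x5f (little-endian) → word 0x5f
tag [0+:1] = (word>>0) & 0x1 = 1
bank [1+:2] = (word>>1) & 0x3 = 3
chan [3+:1] = (word>>3) & 0x1 = 1
opcode [4+:1] = (word>>4) & 0x1 = 1
err [5+:2] = (word>>5) & 0x3 = 2  ←
mode [7+:1] = (word>>7) & 0x1 = 0
err signed 2b, MSB=1: 2 - 4 = -2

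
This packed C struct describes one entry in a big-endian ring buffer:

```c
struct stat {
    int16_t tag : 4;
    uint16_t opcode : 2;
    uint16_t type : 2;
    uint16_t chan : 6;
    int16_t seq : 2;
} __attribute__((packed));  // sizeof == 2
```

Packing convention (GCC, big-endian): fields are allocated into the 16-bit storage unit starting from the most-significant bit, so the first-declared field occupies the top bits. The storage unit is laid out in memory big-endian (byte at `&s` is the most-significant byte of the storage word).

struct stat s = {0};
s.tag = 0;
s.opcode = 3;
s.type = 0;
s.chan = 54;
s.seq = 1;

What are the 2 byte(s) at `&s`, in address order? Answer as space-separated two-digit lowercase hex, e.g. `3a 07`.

0c d9

tag (4b) val=0 bits=0x0 at bit 12: 0x0000
opcode (2b) val=3 bits=0x3 at bit 10: 0x0c00
type (2b) val=0 bits=0x0 at bit 8: 0x0c00
chan (6b) val=54 bits=0x36 at bit 2: 0x0cd8
seq (2b) val=1 bits=0x1 at bit 0: 0x0cd9
word = 0x0cd9 → big-endian bytes:
  [0]=0x0c  [1]=0xd9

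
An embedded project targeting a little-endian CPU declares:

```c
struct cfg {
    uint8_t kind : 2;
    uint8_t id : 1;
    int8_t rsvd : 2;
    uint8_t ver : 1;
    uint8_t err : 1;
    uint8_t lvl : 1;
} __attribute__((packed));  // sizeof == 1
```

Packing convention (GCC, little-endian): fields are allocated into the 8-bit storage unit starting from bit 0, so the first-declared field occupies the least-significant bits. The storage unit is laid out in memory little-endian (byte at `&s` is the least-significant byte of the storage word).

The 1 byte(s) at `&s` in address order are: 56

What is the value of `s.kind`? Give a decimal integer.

2

[0]=0x56 (little-endian) → word 0x56
kind:2 @ bit 0 → (0x56>>0)&0x3 = 0x2  ←
id:1 @ bit 2 → (0x56>>2)&0x1 = 0x1
rsvd:2 @ bit 3 → (0x56>>3)&0x3 = 0x2
ver:1 @ bit 5 → (0x56>>5)&0x1 = 0x0
err:1 @ bit 6 → (0x56>>6)&0x1 = 0x1
lvl:1 @ bit 7 → (0x56>>7)&0x1 = 0x0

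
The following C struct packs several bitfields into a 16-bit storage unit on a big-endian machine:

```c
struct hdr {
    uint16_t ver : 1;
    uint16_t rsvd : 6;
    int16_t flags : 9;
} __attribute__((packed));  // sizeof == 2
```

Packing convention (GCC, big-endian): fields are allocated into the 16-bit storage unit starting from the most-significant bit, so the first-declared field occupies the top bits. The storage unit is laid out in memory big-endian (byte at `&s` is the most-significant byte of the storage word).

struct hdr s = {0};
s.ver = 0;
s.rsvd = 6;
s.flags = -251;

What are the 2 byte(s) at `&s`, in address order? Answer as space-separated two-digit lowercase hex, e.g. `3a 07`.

ver (1b) val=0 bits=0x0 at bit 15: 0x0000
rsvd (6b) val=6 bits=0x6 at bit 9: 0x0c00
flags (9b) val=-251 bits=0x105 at bit 0: 0x0d05
word = 0x0d05 → big-endian bytes:
  [0]=0x0d  [1]=0x05

0d 05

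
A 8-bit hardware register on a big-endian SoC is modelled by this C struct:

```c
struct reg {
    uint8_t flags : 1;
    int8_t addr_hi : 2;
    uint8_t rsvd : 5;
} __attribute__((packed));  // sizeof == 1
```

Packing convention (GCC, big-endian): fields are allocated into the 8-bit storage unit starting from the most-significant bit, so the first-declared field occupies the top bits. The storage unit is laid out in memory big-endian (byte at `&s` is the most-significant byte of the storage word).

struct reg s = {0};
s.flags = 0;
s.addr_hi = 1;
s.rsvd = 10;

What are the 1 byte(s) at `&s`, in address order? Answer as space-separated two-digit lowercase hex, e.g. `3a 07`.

2a

[7+:1] flags=0 & 0x1 = 0x0; word=0x00
[5+:2] addr_hi=1 & 0x3 = 0x1; word=0x20
[0+:5] rsvd=10 & 0x1f = 0xa; word=0x2a
word = 0x2a → big-endian bytes:
  [0]=0x2a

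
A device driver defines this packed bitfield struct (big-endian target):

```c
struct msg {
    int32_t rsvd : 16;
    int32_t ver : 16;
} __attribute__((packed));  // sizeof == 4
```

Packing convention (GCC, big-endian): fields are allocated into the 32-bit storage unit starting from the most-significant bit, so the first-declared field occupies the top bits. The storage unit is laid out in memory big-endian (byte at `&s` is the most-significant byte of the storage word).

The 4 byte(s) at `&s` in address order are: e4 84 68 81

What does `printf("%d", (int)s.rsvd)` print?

[0]=0xe4 [1]=0x84 [2]=0x68 [3]=0x81 (big-endian) → word 0xe4846881
rsvd [16+:16] = (word>>16) & 0xffff = 58500  ←
ver [0+:16] = (word>>0) & 0xffff = 26753
rsvd signed 16b, MSB=1: 58500 - 65536 = -7036

-7036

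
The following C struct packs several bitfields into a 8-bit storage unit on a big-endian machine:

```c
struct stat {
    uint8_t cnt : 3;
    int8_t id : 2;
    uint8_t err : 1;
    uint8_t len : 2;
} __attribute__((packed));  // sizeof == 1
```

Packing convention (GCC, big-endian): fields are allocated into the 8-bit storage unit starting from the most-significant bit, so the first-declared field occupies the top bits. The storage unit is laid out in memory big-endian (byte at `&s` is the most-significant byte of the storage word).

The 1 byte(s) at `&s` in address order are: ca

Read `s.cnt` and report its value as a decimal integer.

[0]=0xca (big-endian) → word 0xca
cnt [5+:3] = (word>>5) & 0x7 = 6  ←
id [3+:2] = (word>>3) & 0x3 = 1
err [2+:1] = (word>>2) & 0x1 = 0
len [0+:2] = (word>>0) & 0x3 = 2

6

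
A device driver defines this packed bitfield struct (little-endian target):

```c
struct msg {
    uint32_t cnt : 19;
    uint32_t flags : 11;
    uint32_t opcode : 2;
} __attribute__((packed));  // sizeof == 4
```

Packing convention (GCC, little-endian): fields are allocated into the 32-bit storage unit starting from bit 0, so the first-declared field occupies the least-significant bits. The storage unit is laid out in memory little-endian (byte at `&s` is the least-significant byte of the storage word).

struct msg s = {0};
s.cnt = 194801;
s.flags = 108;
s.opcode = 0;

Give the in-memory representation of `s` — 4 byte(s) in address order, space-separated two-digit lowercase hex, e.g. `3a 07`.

f1 f8 62 03

[0+:19] cnt=194801 & 0x7ffff = 0x2f8f1; word=0x0002f8f1
[19+:11] flags=108 & 0x7ff = 0x6c; word=0x0362f8f1
[30+:2] opcode=0 & 0x3 = 0x0; word=0x0362f8f1
word = 0x0362f8f1 → little-endian bytes:
  [0]=0xf1  [1]=0xf8  [2]=0x62  [3]=0x03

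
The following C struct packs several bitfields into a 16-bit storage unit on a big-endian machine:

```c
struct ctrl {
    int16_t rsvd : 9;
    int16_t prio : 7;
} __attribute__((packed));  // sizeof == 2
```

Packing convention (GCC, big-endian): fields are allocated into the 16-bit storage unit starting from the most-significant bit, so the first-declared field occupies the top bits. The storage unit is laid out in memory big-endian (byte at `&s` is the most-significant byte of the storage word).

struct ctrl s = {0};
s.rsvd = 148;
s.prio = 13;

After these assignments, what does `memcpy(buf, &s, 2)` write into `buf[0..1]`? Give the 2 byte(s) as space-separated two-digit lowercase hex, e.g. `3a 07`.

4a 0d

rsvd:9 = 148 → 0x94 << 7 → word 0x4a00
prio:7 = 13 → 0xd << 0 → word 0x4a0d
word = 0x4a0d → big-endian bytes:
  [0]=0x4a  [1]=0x0d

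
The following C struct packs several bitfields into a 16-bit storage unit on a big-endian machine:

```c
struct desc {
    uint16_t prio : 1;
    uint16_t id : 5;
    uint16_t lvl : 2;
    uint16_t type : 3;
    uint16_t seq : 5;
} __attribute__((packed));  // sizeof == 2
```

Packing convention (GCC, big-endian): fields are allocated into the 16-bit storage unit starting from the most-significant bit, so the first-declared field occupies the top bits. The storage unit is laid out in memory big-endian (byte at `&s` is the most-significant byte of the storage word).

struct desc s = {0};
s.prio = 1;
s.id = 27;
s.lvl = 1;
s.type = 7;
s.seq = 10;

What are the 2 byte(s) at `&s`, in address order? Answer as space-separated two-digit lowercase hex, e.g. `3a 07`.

prio (1b) val=1 bits=0x1 at bit 15: 0x8000
id (5b) val=27 bits=0x1b at bit 10: 0xec00
lvl (2b) val=1 bits=0x1 at bit 8: 0xed00
type (3b) val=7 bits=0x7 at bit 5: 0xede0
seq (5b) val=10 bits=0xa at bit 0: 0xedea
word = 0xedea → big-endian bytes:
  [0]=0xed  [1]=0xea

ed ea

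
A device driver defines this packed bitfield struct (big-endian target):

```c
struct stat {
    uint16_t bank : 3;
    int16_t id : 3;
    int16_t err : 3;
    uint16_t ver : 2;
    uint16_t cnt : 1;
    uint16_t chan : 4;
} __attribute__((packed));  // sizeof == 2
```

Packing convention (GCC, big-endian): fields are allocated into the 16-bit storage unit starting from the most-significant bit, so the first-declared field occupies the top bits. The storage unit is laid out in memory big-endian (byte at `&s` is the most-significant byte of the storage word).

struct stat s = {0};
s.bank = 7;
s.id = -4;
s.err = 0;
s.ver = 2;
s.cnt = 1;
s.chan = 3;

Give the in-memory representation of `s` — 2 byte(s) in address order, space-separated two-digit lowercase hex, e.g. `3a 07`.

bank (3b) val=7 bits=0x7 at bit 13: 0xe000
id (3b) val=-4 bits=0x4 at bit 10: 0xf000
err (3b) val=0 bits=0x0 at bit 7: 0xf000
ver (2b) val=2 bits=0x2 at bit 5: 0xf040
cnt (1b) val=1 bits=0x1 at bit 4: 0xf050
chan (4b) val=3 bits=0x3 at bit 0: 0xf053
word = 0xf053 → big-endian bytes:
  [0]=0xf0  [1]=0x53

f0 53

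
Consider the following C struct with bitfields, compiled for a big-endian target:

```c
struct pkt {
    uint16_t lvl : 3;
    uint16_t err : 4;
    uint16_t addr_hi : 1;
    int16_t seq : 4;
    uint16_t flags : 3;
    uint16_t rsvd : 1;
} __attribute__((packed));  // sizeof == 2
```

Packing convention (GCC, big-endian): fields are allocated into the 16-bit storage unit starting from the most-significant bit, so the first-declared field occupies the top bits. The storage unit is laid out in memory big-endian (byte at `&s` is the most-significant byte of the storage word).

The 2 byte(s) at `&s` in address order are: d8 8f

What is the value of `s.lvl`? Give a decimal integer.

[0]=0xd8 [1]=0x8f (big-endian) → word 0xd88f
lvl [13+:3] = (word>>13) & 0x7 = 6  ←
err [9+:4] = (word>>9) & 0xf = 12
addr_hi [8+:1] = (word>>8) & 0x1 = 0
seq [4+:4] = (word>>4) & 0xf = 8
flags [1+:3] = (word>>1) & 0x7 = 7
rsvd [0+:1] = (word>>0) & 0x1 = 1

6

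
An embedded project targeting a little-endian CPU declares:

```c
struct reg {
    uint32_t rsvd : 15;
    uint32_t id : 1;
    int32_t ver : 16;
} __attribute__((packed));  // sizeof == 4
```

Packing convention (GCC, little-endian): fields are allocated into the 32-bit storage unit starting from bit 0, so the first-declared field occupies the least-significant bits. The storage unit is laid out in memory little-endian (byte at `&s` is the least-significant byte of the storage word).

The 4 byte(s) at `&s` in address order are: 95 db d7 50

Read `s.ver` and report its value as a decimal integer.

20695

[0]=0x95 [1]=0xdb [2]=0xd7 [3]=0x50 (little-endian) → word 0x50d7db95
rsvd:15 @ bit 0 → (0x50d7db95>>0)&0x7fff = 0x5b95
id:1 @ bit 15 → (0x50d7db95>>15)&0x1 = 0x1
ver:16 @ bit 16 → (0x50d7db95>>16)&0xffff = 0x50d7  ←
ver signed 16b, MSB=0: value = 20695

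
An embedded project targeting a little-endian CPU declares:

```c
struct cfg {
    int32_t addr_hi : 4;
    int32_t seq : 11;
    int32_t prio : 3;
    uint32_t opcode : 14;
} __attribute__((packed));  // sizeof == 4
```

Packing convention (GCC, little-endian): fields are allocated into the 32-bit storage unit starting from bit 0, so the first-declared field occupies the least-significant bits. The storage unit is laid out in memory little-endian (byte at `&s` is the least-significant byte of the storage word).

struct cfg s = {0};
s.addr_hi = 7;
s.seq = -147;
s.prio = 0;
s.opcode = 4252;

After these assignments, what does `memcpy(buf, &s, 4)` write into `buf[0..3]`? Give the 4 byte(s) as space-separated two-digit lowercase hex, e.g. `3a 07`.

addr_hi:4 = 7 → 0x7 << 0 → word 0x00000007
seq:11 = -147 → 0x76d << 4 → word 0x000076d7
prio:3 = 0 → 0x0 << 15 → word 0x000076d7
opcode:14 = 4252 → 0x109c << 18 → word 0x427076d7
word = 0x427076d7 → little-endian bytes:
  [0]=0xd7  [1]=0x76  [2]=0x70  [3]=0x42

d7 76 70 42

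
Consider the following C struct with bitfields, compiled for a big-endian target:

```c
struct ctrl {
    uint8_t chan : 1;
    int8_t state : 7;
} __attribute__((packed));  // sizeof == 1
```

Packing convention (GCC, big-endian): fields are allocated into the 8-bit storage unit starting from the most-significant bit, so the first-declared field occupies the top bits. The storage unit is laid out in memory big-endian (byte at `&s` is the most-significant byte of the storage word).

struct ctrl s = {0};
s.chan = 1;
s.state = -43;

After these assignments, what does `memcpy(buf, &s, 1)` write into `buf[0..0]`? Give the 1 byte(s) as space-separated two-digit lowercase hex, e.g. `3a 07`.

[7+:1] chan=1 & 0x1 = 0x1; word=0x80
[0+:7] state=-43 & 0x7f = 0x55; word=0xd5
word = 0xd5 → big-endian bytes:
  [0]=0xd5

d5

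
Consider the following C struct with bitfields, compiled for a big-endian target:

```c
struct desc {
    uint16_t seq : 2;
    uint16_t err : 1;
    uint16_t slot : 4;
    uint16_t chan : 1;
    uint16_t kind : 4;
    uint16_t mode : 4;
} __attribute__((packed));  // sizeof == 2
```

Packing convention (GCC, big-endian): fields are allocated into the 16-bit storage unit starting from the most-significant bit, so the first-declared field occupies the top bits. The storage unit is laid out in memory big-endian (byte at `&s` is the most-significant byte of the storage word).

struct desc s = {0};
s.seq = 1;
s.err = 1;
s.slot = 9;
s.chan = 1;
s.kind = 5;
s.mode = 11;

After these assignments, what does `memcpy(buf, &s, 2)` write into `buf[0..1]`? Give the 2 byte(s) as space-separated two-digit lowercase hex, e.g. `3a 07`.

73 5b

seq:2 = 1 → 0x1 << 14 → word 0x4000
err:1 = 1 → 0x1 << 13 → word 0x6000
slot:4 = 9 → 0x9 << 9 → word 0x7200
chan:1 = 1 → 0x1 << 8 → word 0x7300
kind:4 = 5 → 0x5 << 4 → word 0x7350
mode:4 = 11 → 0xb << 0 → word 0x735b
word = 0x735b → big-endian bytes:
  [0]=0x73  [1]=0x5b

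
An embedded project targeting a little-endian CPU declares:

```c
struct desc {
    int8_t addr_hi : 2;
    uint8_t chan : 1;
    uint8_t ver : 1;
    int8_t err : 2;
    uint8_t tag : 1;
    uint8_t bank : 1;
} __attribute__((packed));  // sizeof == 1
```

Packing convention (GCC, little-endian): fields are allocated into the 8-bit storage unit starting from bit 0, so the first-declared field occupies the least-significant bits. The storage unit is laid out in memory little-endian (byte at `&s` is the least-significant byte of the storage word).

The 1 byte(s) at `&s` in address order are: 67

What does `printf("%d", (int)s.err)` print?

-2

[0]=0x67 (little-endian) → word 0x67
addr_hi [0+:2] = (word>>0) & 0x3 = 3
chan [2+:1] = (word>>2) & 0x1 = 1
ver [3+:1] = (word>>3) & 0x1 = 0
err [4+:2] = (word>>4) & 0x3 = 2  ←
tag [6+:1] = (word>>6) & 0x1 = 1
bank [7+:1] = (word>>7) & 0x1 = 0
err signed 2b, MSB=1: 2 - 4 = -2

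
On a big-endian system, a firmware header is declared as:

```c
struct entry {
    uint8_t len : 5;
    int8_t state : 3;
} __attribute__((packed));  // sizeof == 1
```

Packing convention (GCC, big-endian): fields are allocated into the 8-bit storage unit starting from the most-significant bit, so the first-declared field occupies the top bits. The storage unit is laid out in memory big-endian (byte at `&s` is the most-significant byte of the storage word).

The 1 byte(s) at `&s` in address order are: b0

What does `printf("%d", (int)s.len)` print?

[0]=0xb0 (big-endian) → word 0xb0
len [3+:5] = (word>>3) & 0x1f = 22  ←
state [0+:3] = (word>>0) & 0x7 = 0

22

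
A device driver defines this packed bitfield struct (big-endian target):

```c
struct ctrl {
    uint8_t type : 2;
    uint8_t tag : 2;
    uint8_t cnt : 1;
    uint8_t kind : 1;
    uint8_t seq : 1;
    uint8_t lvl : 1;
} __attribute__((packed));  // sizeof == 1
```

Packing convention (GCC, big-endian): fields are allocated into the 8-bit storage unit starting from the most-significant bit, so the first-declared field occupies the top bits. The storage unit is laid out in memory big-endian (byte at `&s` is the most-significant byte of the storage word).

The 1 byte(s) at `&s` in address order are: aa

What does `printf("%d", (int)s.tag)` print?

[0]=0xaa (big-endian) → word 0xaa
type:2 @ bit 6 → (0xaa>>6)&0x3 = 0x2
tag:2 @ bit 4 → (0xaa>>4)&0x3 = 0x2  ←
cnt:1 @ bit 3 → (0xaa>>3)&0x1 = 0x1
kind:1 @ bit 2 → (0xaa>>2)&0x1 = 0x0
seq:1 @ bit 1 → (0xaa>>1)&0x1 = 0x1
lvl:1 @ bit 0 → (0xaa>>0)&0x1 = 0x0

2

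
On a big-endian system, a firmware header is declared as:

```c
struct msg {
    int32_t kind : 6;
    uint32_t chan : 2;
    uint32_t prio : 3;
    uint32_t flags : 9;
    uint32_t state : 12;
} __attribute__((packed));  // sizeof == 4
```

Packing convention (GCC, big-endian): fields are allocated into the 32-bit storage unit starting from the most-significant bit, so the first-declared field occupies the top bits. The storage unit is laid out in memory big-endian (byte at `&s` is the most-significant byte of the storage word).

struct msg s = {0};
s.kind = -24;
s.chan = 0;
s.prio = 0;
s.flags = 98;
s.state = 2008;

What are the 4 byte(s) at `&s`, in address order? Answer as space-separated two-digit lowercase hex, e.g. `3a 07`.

kind (6b) val=-24 bits=0x28 at bit 26: 0xa0000000
chan (2b) val=0 bits=0x0 at bit 24: 0xa0000000
prio (3b) val=0 bits=0x0 at bit 21: 0xa0000000
flags (9b) val=98 bits=0x62 at bit 12: 0xa0062000
state (12b) val=2008 bits=0x7d8 at bit 0: 0xa00627d8
word = 0xa00627d8 → big-endian bytes:
  [0]=0xa0  [1]=0x06  [2]=0x27  [3]=0xd8

a0 06 27 d8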